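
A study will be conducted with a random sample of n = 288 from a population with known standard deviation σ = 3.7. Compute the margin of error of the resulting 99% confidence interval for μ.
Margin of error = 0.56

Margin of error = z* · σ/√n
= 2.576 · 3.7/√288
= 2.576 · 3.7/16.9706
= 0.56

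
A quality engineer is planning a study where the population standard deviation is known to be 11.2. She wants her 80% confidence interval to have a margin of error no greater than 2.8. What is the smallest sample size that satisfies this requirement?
n ≥ 27

For margin E ≤ 2.8:
n ≥ (z* · σ / E)²
n ≥ (1.282 · 11.2 / 2.8)²
n ≥ 26.30

Minimum n = 27 (rounding up)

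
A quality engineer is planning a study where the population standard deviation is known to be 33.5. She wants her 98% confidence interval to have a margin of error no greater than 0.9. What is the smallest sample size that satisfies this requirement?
n ≥ 7496

For margin E ≤ 0.9:
n ≥ (z* · σ / E)²
n ≥ (2.326 · 33.5 / 0.9)²
n ≥ 7495.90

Minimum n = 7496 (rounding up)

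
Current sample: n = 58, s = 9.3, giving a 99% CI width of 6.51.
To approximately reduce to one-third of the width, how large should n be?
n ≈ 522

CI width ∝ 1/√n
To reduce width by factor 3, need √n to grow by 3 → need 3² = 9 times as many samples.

Current: n = 58, width = 6.51
New: n = 522, width ≈ 2.10

Width reduced by factor of 6.51/2.10 = 3.10.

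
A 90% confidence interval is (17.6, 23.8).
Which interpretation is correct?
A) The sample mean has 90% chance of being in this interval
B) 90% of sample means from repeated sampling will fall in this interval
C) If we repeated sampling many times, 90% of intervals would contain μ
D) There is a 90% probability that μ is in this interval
C

A) Wrong — x̄ is observed and sits in the interval by construction.
B) Wrong — coverage applies to intervals containing μ, not to future x̄ values.
C) Correct — this is the frequentist long-run coverage interpretation.
D) Wrong — μ is fixed; the randomness lives in the interval, not in μ.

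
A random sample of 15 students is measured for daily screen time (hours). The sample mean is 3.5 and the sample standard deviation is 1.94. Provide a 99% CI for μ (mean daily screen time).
(2.01, 4.99)

t-interval (σ unknown):
df = n - 1 = 14
t* = 2.977 for 99% confidence

Margin of error = t* · s/√n = 2.977 · 1.94/√15 = 1.49

CI: (2.01, 4.99)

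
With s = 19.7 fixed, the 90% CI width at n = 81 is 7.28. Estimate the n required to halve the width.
n ≈ 324

CI width ∝ 1/√n
To reduce width by factor 2, need √n to grow by 2 → need 2² = 4 times as many samples.

Current: n = 81, width = 7.28
New: n = 324, width ≈ 3.61

Width reduced by factor of 7.28/3.61 = 2.02.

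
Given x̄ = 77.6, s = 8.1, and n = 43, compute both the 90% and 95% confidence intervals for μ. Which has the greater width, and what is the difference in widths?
95% CI is wider by 0.83

df = 42
90% CI: t* = 1.682, (75.52, 79.68), width = 2 · t* · s/√n = 4.16
95% CI: t* = 2.018, (75.11, 80.09), width = 2 · t* · s/√n = 4.99

The 95% CI is wider by 4.99 - 4.16 = 0.83.
Higher confidence requires a wider interval.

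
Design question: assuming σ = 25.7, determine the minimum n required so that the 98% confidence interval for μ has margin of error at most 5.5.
n ≥ 119

For margin E ≤ 5.5:
n ≥ (z* · σ / E)²
n ≥ (2.326 · 25.7 / 5.5)²
n ≥ 118.13

Minimum n = 119 (rounding up)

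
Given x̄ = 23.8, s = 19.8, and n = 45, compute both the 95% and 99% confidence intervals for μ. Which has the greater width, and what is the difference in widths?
99% CI is wider by 4.00

df = 44
95% CI: t* = 2.015, (17.85, 29.75), width = 2 · t* · s/√n = 11.89
99% CI: t* = 2.692, (15.85, 31.75), width = 2 · t* · s/√n = 15.89

The 99% CI is wider by 15.89 - 11.89 = 4.00.
Higher confidence requires a wider interval.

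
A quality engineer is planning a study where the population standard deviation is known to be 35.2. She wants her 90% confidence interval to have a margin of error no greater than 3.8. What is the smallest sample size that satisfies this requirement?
n ≥ 233

For margin E ≤ 3.8:
n ≥ (z* · σ / E)²
n ≥ (1.645 · 35.2 / 3.8)²
n ≥ 232.19

Minimum n = 233 (rounding up)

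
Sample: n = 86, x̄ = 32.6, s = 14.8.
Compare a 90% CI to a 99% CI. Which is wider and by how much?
99% CI is wider by 3.10

df = 85
90% CI: t* = 1.663, (29.95, 35.25), width = 2 · t* · s/√n = 5.31
99% CI: t* = 2.635, (28.39, 36.81), width = 2 · t* · s/√n = 8.41

The 99% CI is wider by 8.41 - 5.31 = 3.10.
Higher confidence requires a wider interval.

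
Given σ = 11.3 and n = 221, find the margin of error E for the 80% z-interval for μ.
Margin of error = 0.97

Margin of error = z* · σ/√n
= 1.282 · 11.3/√221
= 1.282 · 11.3/14.8661
= 0.97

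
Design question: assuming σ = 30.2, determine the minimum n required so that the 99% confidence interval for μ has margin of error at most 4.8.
n ≥ 263

For margin E ≤ 4.8:
n ≥ (z* · σ / E)²
n ≥ (2.576 · 30.2 / 4.8)²
n ≥ 262.68

Minimum n = 263 (rounding up)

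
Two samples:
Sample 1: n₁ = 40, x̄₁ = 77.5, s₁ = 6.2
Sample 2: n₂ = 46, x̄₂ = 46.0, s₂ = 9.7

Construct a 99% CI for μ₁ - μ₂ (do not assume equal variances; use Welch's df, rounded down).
(26.92, 36.08)

Difference: x̄₁ - x̄₂ = 31.50
SE = √(s₁²/n₁ + s₂²/n₂) = √(6.2²/40 + 9.7²/46) = 1.7339
df = 77.48 → 77 (Welch–Satterthwaite, rounded down)
t* = 2.641

CI: 31.50 ± 2.641 · 1.7339 = 31.50 ± 4.58 = (26.92, 36.08)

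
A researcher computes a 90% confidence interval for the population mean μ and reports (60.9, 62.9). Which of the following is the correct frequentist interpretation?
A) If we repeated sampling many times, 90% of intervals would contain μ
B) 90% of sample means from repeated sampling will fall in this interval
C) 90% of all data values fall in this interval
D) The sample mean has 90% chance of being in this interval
A

A) Correct — this is the frequentist long-run coverage interpretation.
B) Wrong — coverage applies to intervals containing μ, not to future x̄ values.
C) Wrong — a CI is about the parameter μ, not individual data values.
D) Wrong — x̄ is observed and sits in the interval by construction.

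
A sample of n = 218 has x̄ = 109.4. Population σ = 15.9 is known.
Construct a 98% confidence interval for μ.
(106.90, 111.90)

z-interval (σ known):
z* = 2.326 for 98% confidence

Margin of error = z* · σ/√n = 2.326 · 15.9/√218 = 2.50

CI: (109.4 - 2.50, 109.4 + 2.50) = (106.90, 111.90)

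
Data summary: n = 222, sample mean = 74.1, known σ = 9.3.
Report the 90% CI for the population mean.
(73.07, 75.13)

z-interval (σ known):
z* = 1.645 for 90% confidence

Margin of error = z* · σ/√n = 1.645 · 9.3/√222 = 1.03

CI: (74.1 - 1.03, 74.1 + 1.03) = (73.07, 75.13)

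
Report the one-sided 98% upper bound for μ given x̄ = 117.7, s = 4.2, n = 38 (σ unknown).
μ ≤ 119.15

Upper bound (one-sided):
t* = 2.129 (one-sided for 98%)
Upper bound = x̄ + t* · s/√n = 117.7 + 2.129 · 4.2/√38 = 119.15

We are 98% confident that μ ≤ 119.15.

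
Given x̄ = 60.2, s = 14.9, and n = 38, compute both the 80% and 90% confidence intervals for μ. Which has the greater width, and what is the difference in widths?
90% CI is wider by 1.85

df = 37
80% CI: t* = 1.305, (57.05, 63.35), width = 2 · t* · s/√n = 6.31
90% CI: t* = 1.687, (56.12, 64.28), width = 2 · t* · s/√n = 8.16

The 90% CI is wider by 8.16 - 6.31 = 1.85.
Higher confidence requires a wider interval.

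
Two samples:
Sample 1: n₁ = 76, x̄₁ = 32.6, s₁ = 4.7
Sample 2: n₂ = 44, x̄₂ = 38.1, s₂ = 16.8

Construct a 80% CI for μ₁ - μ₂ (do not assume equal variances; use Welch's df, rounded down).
(-8.87, -2.13)

Difference: x̄₁ - x̄₂ = -5.50
SE = √(s₁²/n₁ + s₂²/n₂) = √(4.7²/76 + 16.8²/44) = 2.5894
df = 46.93 → 46 (Welch–Satterthwaite, rounded down)
t* = 1.300

CI: -5.50 ± 1.300 · 2.5894 = -5.50 ± 3.37 = (-8.87, -2.13)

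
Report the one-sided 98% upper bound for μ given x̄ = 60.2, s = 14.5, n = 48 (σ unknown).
μ ≤ 64.62

Upper bound (one-sided):
t* = 2.112 (one-sided for 98%)
Upper bound = x̄ + t* · s/√n = 60.2 + 2.112 · 14.5/√48 = 64.62

We are 98% confident that μ ≤ 64.62.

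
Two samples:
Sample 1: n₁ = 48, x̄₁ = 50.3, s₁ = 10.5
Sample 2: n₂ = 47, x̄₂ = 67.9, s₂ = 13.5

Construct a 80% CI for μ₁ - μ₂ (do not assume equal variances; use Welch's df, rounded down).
(-20.81, -14.39)

Difference: x̄₁ - x̄₂ = -17.60
SE = √(s₁²/n₁ + s₂²/n₂) = √(10.5²/48 + 13.5²/47) = 2.4849
df = 86.82 → 86 (Welch–Satterthwaite, rounded down)
t* = 1.291

CI: -17.60 ± 1.291 · 2.4849 = -17.60 ± 3.21 = (-20.81, -14.39)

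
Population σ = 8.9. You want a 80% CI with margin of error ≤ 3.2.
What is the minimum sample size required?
n ≥ 13

For margin E ≤ 3.2:
n ≥ (z* · σ / E)²
n ≥ (1.282 · 8.9 / 3.2)²
n ≥ 12.71

Minimum n = 13 (rounding up)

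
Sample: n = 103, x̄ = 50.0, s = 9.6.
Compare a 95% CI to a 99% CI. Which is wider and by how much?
99% CI is wider by 1.22

df = 102
95% CI: t* = 1.983, (48.12, 51.88), width = 2 · t* · s/√n = 3.75
99% CI: t* = 2.625, (47.52, 52.48), width = 2 · t* · s/√n = 4.97

The 99% CI is wider by 4.97 - 3.75 = 1.22.
Higher confidence requires a wider interval.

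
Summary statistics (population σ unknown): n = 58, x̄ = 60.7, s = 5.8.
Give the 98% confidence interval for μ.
(58.88, 62.52)

t-interval (σ unknown):
df = n - 1 = 57
t* = 2.394 for 98% confidence

Margin of error = t* · s/√n = 2.394 · 5.8/√58 = 1.82

CI: (58.88, 62.52)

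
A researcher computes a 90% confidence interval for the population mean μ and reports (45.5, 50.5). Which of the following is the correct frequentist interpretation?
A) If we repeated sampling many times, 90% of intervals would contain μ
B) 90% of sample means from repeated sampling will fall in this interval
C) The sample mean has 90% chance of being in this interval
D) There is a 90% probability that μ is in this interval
A

A) Correct — this is the frequentist long-run coverage interpretation.
B) Wrong — coverage applies to intervals containing μ, not to future x̄ values.
C) Wrong — x̄ is observed and sits in the interval by construction.
D) Wrong — μ is fixed; the randomness lives in the interval, not in μ.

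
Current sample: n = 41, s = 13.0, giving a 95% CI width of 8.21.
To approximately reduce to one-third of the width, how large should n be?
n ≈ 369

CI width ∝ 1/√n
To reduce width by factor 3, need √n to grow by 3 → need 3² = 9 times as many samples.

Current: n = 41, width = 8.21
New: n = 369, width ≈ 2.66

Width reduced by factor of 8.21/2.66 = 3.09.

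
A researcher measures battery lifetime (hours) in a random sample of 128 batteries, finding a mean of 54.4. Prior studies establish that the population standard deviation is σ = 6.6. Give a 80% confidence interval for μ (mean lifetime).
(53.65, 55.15)

z-interval (σ known):
z* = 1.282 for 80% confidence

Margin of error = z* · σ/√n = 1.282 · 6.6/√128 = 0.75

CI: (54.4 - 0.75, 54.4 + 0.75) = (53.65, 55.15)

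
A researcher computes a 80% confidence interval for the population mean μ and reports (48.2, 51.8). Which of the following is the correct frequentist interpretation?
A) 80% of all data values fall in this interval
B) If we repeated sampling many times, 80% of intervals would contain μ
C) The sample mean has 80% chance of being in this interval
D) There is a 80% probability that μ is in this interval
B

A) Wrong — a CI is about the parameter μ, not individual data values.
B) Correct — this is the frequentist long-run coverage interpretation.
C) Wrong — x̄ is observed and sits in the interval by construction.
D) Wrong — μ is fixed; the randomness lives in the interval, not in μ.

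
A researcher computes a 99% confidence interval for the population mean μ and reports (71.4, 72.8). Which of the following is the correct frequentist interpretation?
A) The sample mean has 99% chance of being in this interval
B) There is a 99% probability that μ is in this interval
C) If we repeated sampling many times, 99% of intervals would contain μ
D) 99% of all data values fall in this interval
C

A) Wrong — x̄ is observed and sits in the interval by construction.
B) Wrong — μ is fixed; the randomness lives in the interval, not in μ.
C) Correct — this is the frequentist long-run coverage interpretation.
D) Wrong — a CI is about the parameter μ, not individual data values.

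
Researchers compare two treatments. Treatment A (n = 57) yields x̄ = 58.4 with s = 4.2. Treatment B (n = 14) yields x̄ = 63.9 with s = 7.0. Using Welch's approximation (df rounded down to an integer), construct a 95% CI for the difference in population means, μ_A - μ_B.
(-9.66, -1.34)

Difference: x̄₁ - x̄₂ = -5.50
SE = √(s₁²/n₁ + s₂²/n₂) = √(4.2²/57 + 7.0²/14) = 1.9518
df = 15.37 → 15 (Welch–Satterthwaite, rounded down)
t* = 2.131

CI: -5.50 ± 2.131 · 1.9518 = -5.50 ± 4.16 = (-9.66, -1.34)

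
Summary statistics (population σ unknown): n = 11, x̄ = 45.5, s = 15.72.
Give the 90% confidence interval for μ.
(36.91, 54.09)

t-interval (σ unknown):
df = n - 1 = 10
t* = 1.812 for 90% confidence

Margin of error = t* · s/√n = 1.812 · 15.72/√11 = 8.59

CI: (36.91, 54.09)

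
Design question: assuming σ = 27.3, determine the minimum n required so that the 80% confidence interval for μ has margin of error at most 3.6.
n ≥ 95

For margin E ≤ 3.6:
n ≥ (z* · σ / E)²
n ≥ (1.282 · 27.3 / 3.6)²
n ≥ 94.51

Minimum n = 95 (rounding up)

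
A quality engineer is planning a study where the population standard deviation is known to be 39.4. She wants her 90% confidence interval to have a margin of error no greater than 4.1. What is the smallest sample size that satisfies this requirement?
n ≥ 250

For margin E ≤ 4.1:
n ≥ (z* · σ / E)²
n ≥ (1.645 · 39.4 / 4.1)²
n ≥ 249.89

Minimum n = 250 (rounding up)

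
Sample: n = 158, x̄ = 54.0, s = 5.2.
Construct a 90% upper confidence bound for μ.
μ ≤ 54.53

Upper bound (one-sided):
t* = 1.287 (one-sided for 90%)
Upper bound = x̄ + t* · s/√n = 54.0 + 1.287 · 5.2/√158 = 54.53

We are 90% confident that μ ≤ 54.53.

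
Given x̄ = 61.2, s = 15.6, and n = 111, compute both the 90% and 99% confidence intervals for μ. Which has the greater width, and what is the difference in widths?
99% CI is wider by 2.85

df = 110
90% CI: t* = 1.659, (58.74, 63.66), width = 2 · t* · s/√n = 4.91
99% CI: t* = 2.621, (57.32, 65.08), width = 2 · t* · s/√n = 7.76

The 99% CI is wider by 7.76 - 4.91 = 2.85.
Higher confidence requires a wider interval.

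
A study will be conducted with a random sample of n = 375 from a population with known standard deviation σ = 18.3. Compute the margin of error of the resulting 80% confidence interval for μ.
Margin of error = 1.21

Margin of error = z* · σ/√n
= 1.282 · 18.3/√375
= 1.282 · 18.3/19.3649
= 1.21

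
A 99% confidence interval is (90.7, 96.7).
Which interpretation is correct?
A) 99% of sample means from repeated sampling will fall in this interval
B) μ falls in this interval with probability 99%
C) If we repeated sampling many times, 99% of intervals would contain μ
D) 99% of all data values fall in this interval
C

A) Wrong — coverage applies to intervals containing μ, not to future x̄ values.
B) Wrong — μ is fixed; the randomness lives in the interval, not in μ.
C) Correct — this is the frequentist long-run coverage interpretation.
D) Wrong — a CI is about the parameter μ, not individual data values.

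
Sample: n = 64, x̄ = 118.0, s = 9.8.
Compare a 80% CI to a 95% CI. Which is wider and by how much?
95% CI is wider by 1.73

df = 63
80% CI: t* = 1.295, (116.41, 119.59), width = 2 · t* · s/√n = 3.17
95% CI: t* = 1.998, (115.55, 120.45), width = 2 · t* · s/√n = 4.90

The 95% CI is wider by 4.90 - 3.17 = 1.73.
Higher confidence requires a wider interval.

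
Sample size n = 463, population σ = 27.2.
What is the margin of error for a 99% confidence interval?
Margin of error = 3.26

Margin of error = z* · σ/√n
= 2.576 · 27.2/√463
= 2.576 · 27.2/21.5174
= 3.26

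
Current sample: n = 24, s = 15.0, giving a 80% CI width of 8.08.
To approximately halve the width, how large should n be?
n ≈ 96

CI width ∝ 1/√n
To reduce width by factor 2, need √n to grow by 2 → need 2² = 4 times as many samples.

Current: n = 24, width = 8.08
New: n = 96, width ≈ 3.95

Width reduced by factor of 8.08/3.95 = 2.05.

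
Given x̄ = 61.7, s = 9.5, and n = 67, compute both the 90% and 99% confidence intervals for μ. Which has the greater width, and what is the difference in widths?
99% CI is wider by 2.29

df = 66
90% CI: t* = 1.668, (59.76, 63.64), width = 2 · t* · s/√n = 3.87
99% CI: t* = 2.652, (58.62, 64.78), width = 2 · t* · s/√n = 6.16

The 99% CI is wider by 6.16 - 3.87 = 2.29.
Higher confidence requires a wider interval.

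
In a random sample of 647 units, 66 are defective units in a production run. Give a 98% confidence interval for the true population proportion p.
(0.074, 0.130)

Proportion CI:
p̂ = 66/647 = 0.10201
SE = √(p̂(1-p̂)/n) = √(0.10201 · 0.89799 / 647) = 0.01190

z* = 2.326
Margin = z* · SE = 2.326 · 0.01190 = 0.0277

CI: 0.10201 ± 0.0277 = (0.074, 0.130)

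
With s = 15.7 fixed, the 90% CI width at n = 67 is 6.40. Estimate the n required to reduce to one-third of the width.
n ≈ 603

CI width ∝ 1/√n
To reduce width by factor 3, need √n to grow by 3 → need 3² = 9 times as many samples.

Current: n = 67, width = 6.40
New: n = 603, width ≈ 2.11

Width reduced by factor of 6.40/2.11 = 3.03.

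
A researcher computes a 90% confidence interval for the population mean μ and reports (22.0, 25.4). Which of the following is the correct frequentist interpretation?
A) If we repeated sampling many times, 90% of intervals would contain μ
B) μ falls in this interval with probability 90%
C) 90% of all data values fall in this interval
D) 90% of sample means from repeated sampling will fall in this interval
A

A) Correct — this is the frequentist long-run coverage interpretation.
B) Wrong — μ is fixed; the randomness lives in the interval, not in μ.
C) Wrong — a CI is about the parameter μ, not individual data values.
D) Wrong — coverage applies to intervals containing μ, not to future x̄ values.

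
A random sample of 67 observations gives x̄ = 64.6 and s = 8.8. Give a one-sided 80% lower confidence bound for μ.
μ ≥ 63.69

Lower bound (one-sided):
t* = 0.847 (one-sided for 80%)
Lower bound = x̄ - t* · s/√n = 64.6 - 0.847 · 8.8/√67 = 63.69

We are 80% confident that μ ≥ 63.69.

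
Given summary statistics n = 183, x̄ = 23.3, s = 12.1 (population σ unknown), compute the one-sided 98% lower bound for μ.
μ ≥ 21.45

Lower bound (one-sided):
t* = 2.069 (one-sided for 98%)
Lower bound = x̄ - t* · s/√n = 23.3 - 2.069 · 12.1/√183 = 21.45

We are 98% confident that μ ≥ 21.45.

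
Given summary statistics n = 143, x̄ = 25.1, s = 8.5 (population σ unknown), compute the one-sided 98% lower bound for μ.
μ ≥ 23.63

Lower bound (one-sided):
t* = 2.073 (one-sided for 98%)
Lower bound = x̄ - t* · s/√n = 25.1 - 2.073 · 8.5/√143 = 23.63

We are 98% confident that μ ≥ 23.63.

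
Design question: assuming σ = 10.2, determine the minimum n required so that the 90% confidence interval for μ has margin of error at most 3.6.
n ≥ 22

For margin E ≤ 3.6:
n ≥ (z* · σ / E)²
n ≥ (1.645 · 10.2 / 3.6)²
n ≥ 21.72

Minimum n = 22 (rounding up)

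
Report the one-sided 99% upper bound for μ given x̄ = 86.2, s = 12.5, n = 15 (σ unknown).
μ ≤ 94.67

Upper bound (one-sided):
t* = 2.624 (one-sided for 99%)
Upper bound = x̄ + t* · s/√n = 86.2 + 2.624 · 12.5/√15 = 94.67

We are 99% confident that μ ≤ 94.67.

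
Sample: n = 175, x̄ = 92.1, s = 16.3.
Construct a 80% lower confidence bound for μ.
μ ≥ 91.06

Lower bound (one-sided):
t* = 0.844 (one-sided for 80%)
Lower bound = x̄ - t* · s/√n = 92.1 - 0.844 · 16.3/√175 = 91.06

We are 80% confident that μ ≥ 91.06.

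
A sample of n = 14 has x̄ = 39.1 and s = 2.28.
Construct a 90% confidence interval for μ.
(38.02, 40.18)

t-interval (σ unknown):
df = n - 1 = 13
t* = 1.771 for 90% confidence

Margin of error = t* · s/√n = 1.771 · 2.28/√14 = 1.08

CI: (38.02, 40.18)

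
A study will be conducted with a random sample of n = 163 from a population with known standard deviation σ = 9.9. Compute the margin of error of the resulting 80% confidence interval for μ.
Margin of error = 0.99

Margin of error = z* · σ/√n
= 1.282 · 9.9/√163
= 1.282 · 9.9/12.7671
= 0.99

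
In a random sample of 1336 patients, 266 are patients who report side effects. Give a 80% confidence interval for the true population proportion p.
(0.185, 0.213)

Proportion CI:
p̂ = 266/1336 = 0.19910
SE = √(p̂(1-p̂)/n) = √(0.19910 · 0.80090 / 1336) = 0.01093

z* = 1.282
Margin = z* · SE = 1.282 · 0.01093 = 0.0140

CI: 0.19910 ± 0.0140 = (0.185, 0.213)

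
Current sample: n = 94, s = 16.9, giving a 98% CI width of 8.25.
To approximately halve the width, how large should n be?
n ≈ 376

CI width ∝ 1/√n
To reduce width by factor 2, need √n to grow by 2 → need 2² = 4 times as many samples.

Current: n = 94, width = 8.25
New: n = 376, width ≈ 4.07

Width reduced by factor of 8.25/4.07 = 2.03.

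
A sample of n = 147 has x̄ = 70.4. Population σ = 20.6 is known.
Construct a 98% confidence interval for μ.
(66.45, 74.35)

z-interval (σ known):
z* = 2.326 for 98% confidence

Margin of error = z* · σ/√n = 2.326 · 20.6/√147 = 3.95

CI: (70.4 - 3.95, 70.4 + 3.95) = (66.45, 74.35)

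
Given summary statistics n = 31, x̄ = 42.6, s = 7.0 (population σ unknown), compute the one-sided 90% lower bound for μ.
μ ≥ 40.95

Lower bound (one-sided):
t* = 1.310 (one-sided for 90%)
Lower bound = x̄ - t* · s/√n = 42.6 - 1.310 · 7.0/√31 = 40.95

We are 90% confident that μ ≥ 40.95.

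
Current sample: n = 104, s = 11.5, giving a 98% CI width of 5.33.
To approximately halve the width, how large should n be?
n ≈ 416

CI width ∝ 1/√n
To reduce width by factor 2, need √n to grow by 2 → need 2² = 4 times as many samples.

Current: n = 104, width = 5.33
New: n = 416, width ≈ 2.63

Width reduced by factor of 5.33/2.63 = 2.03.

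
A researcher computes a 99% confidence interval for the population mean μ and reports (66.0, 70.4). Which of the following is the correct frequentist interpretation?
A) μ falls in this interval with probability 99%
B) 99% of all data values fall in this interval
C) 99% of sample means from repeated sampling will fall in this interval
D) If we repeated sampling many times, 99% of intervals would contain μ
D

A) Wrong — μ is fixed; the randomness lives in the interval, not in μ.
B) Wrong — a CI is about the parameter μ, not individual data values.
C) Wrong — coverage applies to intervals containing μ, not to future x̄ values.
D) Correct — this is the frequentist long-run coverage interpretation.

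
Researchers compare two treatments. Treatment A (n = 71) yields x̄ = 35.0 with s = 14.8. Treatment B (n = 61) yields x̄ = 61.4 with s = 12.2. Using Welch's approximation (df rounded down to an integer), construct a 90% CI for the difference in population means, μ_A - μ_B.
(-30.29, -22.51)

Difference: x̄₁ - x̄₂ = -26.40
SE = √(s₁²/n₁ + s₂²/n₂) = √(14.8²/71 + 12.2²/61) = 2.3505
df = 129.79 → 129 (Welch–Satterthwaite, rounded down)
t* = 1.657

CI: -26.40 ± 1.657 · 2.3505 = -26.40 ± 3.89 = (-30.29, -22.51)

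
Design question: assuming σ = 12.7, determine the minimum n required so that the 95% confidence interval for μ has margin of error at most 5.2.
n ≥ 23

For margin E ≤ 5.2:
n ≥ (z* · σ / E)²
n ≥ (1.960 · 12.7 / 5.2)²
n ≥ 22.91

Minimum n = 23 (rounding up)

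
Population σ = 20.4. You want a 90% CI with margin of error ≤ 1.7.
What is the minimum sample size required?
n ≥ 390

For margin E ≤ 1.7:
n ≥ (z* · σ / E)²
n ≥ (1.645 · 20.4 / 1.7)²
n ≥ 389.67

Minimum n = 390 (rounding up)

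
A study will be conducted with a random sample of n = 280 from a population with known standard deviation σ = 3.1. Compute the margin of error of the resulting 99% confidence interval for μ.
Margin of error = 0.48

Margin of error = z* · σ/√n
= 2.576 · 3.1/√280
= 2.576 · 3.1/16.7332
= 0.48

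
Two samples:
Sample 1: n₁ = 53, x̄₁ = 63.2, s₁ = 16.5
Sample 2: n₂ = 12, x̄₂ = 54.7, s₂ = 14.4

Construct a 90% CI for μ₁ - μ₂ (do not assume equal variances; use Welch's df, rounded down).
(0.29, 16.71)

Difference: x̄₁ - x̄₂ = 8.50
SE = √(s₁²/n₁ + s₂²/n₂) = √(16.5²/53 + 14.4²/12) = 4.7346
df = 18.17 → 18 (Welch–Satterthwaite, rounded down)
t* = 1.734

CI: 8.50 ± 1.734 · 4.7346 = 8.50 ± 8.21 = (0.29, 16.71)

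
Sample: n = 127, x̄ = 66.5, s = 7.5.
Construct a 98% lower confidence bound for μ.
μ ≥ 65.12

Lower bound (one-sided):
t* = 2.075 (one-sided for 98%)
Lower bound = x̄ - t* · s/√n = 66.5 - 2.075 · 7.5/√127 = 65.12

We are 98% confident that μ ≥ 65.12.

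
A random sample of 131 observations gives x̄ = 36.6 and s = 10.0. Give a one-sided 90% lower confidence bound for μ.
μ ≥ 35.47

Lower bound (one-sided):
t* = 1.288 (one-sided for 90%)
Lower bound = x̄ - t* · s/√n = 36.6 - 1.288 · 10.0/√131 = 35.47

We are 90% confident that μ ≥ 35.47.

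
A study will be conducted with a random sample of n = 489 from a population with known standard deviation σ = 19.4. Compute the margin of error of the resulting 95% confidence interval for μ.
Margin of error = 1.72

Margin of error = z* · σ/√n
= 1.960 · 19.4/√489
= 1.960 · 19.4/22.1133
= 1.72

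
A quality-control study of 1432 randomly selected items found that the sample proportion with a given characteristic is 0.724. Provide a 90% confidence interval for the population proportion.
(0.705, 0.743)

Proportion CI:
SE = √(p̂(1-p̂)/n) = √(0.724 · 0.276 / 1432) = 0.01181

z* = 1.645
Margin = z* · SE = 1.645 · 0.01181 = 0.0194

CI: 0.724 ± 0.0194 = (0.705, 0.743)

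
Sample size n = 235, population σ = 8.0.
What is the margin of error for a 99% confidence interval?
Margin of error = 1.34

Margin of error = z* · σ/√n
= 2.576 · 8.0/√235
= 2.576 · 8.0/15.3297
= 1.34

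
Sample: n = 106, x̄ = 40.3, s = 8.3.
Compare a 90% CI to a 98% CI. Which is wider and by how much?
98% CI is wider by 1.14

df = 105
90% CI: t* = 1.659, (38.96, 41.64), width = 2 · t* · s/√n = 2.67
98% CI: t* = 2.362, (38.40, 42.20), width = 2 · t* · s/√n = 3.81

The 98% CI is wider by 3.81 - 2.67 = 1.14.
Higher confidence requires a wider interval.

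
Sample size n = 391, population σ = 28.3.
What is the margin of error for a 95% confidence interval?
Margin of error = 2.81

Margin of error = z* · σ/√n
= 1.960 · 28.3/√391
= 1.960 · 28.3/19.7737
= 2.81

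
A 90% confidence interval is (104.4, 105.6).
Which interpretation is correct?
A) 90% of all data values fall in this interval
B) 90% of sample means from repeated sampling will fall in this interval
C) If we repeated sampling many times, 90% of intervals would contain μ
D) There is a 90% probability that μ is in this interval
C

A) Wrong — a CI is about the parameter μ, not individual data values.
B) Wrong — coverage applies to intervals containing μ, not to future x̄ values.
C) Correct — this is the frequentist long-run coverage interpretation.
D) Wrong — μ is fixed; the randomness lives in the interval, not in μ.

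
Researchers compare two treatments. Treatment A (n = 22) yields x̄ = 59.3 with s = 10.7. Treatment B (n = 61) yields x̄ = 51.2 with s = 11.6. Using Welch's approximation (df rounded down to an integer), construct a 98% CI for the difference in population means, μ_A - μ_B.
(1.50, 14.70)

Difference: x̄₁ - x̄₂ = 8.10
SE = √(s₁²/n₁ + s₂²/n₂) = √(10.7²/22 + 11.6²/61) = 2.7221
df = 40.06 → 40 (Welch–Satterthwaite, rounded down)
t* = 2.423

CI: 8.10 ± 2.423 · 2.7221 = 8.10 ± 6.60 = (1.50, 14.70)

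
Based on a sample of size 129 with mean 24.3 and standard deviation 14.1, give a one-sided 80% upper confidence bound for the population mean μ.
μ ≤ 25.35

Upper bound (one-sided):
t* = 0.844 (one-sided for 80%)
Upper bound = x̄ + t* · s/√n = 24.3 + 0.844 · 14.1/√129 = 25.35

We are 80% confident that μ ≤ 25.35.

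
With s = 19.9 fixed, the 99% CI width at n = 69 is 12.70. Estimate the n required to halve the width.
n ≈ 276

CI width ∝ 1/√n
To reduce width by factor 2, need √n to grow by 2 → need 2² = 4 times as many samples.

Current: n = 69, width = 12.70
New: n = 276, width ≈ 6.21

Width reduced by factor of 12.70/6.21 = 2.05.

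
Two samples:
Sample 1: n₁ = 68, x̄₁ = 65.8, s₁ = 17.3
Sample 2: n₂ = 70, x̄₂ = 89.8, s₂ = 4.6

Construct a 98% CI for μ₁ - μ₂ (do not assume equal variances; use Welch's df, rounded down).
(-29.15, -18.85)

Difference: x̄₁ - x̄₂ = -24.00
SE = √(s₁²/n₁ + s₂²/n₂) = √(17.3²/68 + 4.6²/70) = 2.1688
df = 76.17 → 76 (Welch–Satterthwaite, rounded down)
t* = 2.376

CI: -24.00 ± 2.376 · 2.1688 = -24.00 ± 5.15 = (-29.15, -18.85)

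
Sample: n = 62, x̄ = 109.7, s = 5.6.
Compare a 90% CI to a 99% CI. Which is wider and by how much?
99% CI is wider by 1.40

df = 61
90% CI: t* = 1.670, (108.51, 110.89), width = 2 · t* · s/√n = 2.38
99% CI: t* = 2.659, (107.81, 111.59), width = 2 · t* · s/√n = 3.78

The 99% CI is wider by 3.78 - 2.38 = 1.40.
Higher confidence requires a wider interval.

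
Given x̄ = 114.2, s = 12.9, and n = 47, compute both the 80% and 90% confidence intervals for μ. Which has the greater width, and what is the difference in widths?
90% CI is wider by 1.43

df = 46
80% CI: t* = 1.300, (111.75, 116.65), width = 2 · t* · s/√n = 4.89
90% CI: t* = 1.679, (111.04, 117.36), width = 2 · t* · s/√n = 6.32

The 90% CI is wider by 6.32 - 4.89 = 1.43.
Higher confidence requires a wider interval.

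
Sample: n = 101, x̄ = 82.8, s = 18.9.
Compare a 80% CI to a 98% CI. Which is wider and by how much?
98% CI is wider by 4.04

df = 100
80% CI: t* = 1.290, (80.37, 85.23), width = 2 · t* · s/√n = 4.85
98% CI: t* = 2.364, (78.35, 87.25), width = 2 · t* · s/√n = 8.89

The 98% CI is wider by 8.89 - 4.85 = 4.04.
Higher confidence requires a wider interval.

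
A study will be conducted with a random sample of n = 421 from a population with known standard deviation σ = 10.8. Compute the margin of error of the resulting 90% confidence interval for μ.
Margin of error = 0.87

Margin of error = z* · σ/√n
= 1.645 · 10.8/√421
= 1.645 · 10.8/20.5183
= 0.87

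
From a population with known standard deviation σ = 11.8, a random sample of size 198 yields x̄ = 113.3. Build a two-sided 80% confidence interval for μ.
(112.22, 114.38)

z-interval (σ known):
z* = 1.282 for 80% confidence

Margin of error = z* · σ/√n = 1.282 · 11.8/√198 = 1.08

CI: (113.3 - 1.08, 113.3 + 1.08) = (112.22, 114.38)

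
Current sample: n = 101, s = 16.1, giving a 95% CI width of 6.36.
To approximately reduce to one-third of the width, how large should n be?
n ≈ 909

CI width ∝ 1/√n
To reduce width by factor 3, need √n to grow by 3 → need 3² = 9 times as many samples.

Current: n = 101, width = 6.36
New: n = 909, width ≈ 2.10

Width reduced by factor of 6.36/2.10 = 3.03.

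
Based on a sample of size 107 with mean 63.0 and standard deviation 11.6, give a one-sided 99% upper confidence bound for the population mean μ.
μ ≤ 65.65

Upper bound (one-sided):
t* = 2.362 (one-sided for 99%)
Upper bound = x̄ + t* · s/√n = 63.0 + 2.362 · 11.6/√107 = 65.65

We are 99% confident that μ ≤ 65.65.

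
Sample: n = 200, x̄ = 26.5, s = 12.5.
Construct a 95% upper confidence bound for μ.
μ ≤ 27.96

Upper bound (one-sided):
t* = 1.653 (one-sided for 95%)
Upper bound = x̄ + t* · s/√n = 26.5 + 1.653 · 12.5/√200 = 27.96

We are 95% confident that μ ≤ 27.96.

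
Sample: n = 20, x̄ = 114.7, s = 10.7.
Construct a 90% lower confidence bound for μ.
μ ≥ 111.52

Lower bound (one-sided):
t* = 1.328 (one-sided for 90%)
Lower bound = x̄ - t* · s/√n = 114.7 - 1.328 · 10.7/√20 = 111.52

We are 90% confident that μ ≥ 111.52.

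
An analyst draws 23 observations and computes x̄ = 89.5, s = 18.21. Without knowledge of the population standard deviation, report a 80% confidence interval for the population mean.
(84.48, 94.52)

t-interval (σ unknown):
df = n - 1 = 22
t* = 1.321 for 80% confidence

Margin of error = t* · s/√n = 1.321 · 18.21/√23 = 5.02

CI: (84.48, 94.52)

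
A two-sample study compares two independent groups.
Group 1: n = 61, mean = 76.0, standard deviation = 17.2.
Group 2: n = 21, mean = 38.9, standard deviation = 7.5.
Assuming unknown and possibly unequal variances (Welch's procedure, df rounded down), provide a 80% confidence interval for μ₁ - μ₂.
(33.55, 40.65)

Difference: x̄₁ - x̄₂ = 37.10
SE = √(s₁²/n₁ + s₂²/n₂) = √(17.2²/61 + 7.5²/21) = 2.7438
df = 75.49 → 75 (Welch–Satterthwaite, rounded down)
t* = 1.293

CI: 37.10 ± 1.293 · 2.7438 = 37.10 ± 3.55 = (33.55, 40.65)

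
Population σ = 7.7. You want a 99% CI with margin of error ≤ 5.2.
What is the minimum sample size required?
n ≥ 15

For margin E ≤ 5.2:
n ≥ (z* · σ / E)²
n ≥ (2.576 · 7.7 / 5.2)²
n ≥ 14.55

Minimum n = 15 (rounding up)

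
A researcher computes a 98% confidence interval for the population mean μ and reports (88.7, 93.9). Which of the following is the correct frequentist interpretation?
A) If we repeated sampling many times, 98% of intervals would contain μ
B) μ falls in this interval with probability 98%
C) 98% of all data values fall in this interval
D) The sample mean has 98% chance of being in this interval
A

A) Correct — this is the frequentist long-run coverage interpretation.
B) Wrong — μ is fixed; the randomness lives in the interval, not in μ.
C) Wrong — a CI is about the parameter μ, not individual data values.
D) Wrong — x̄ is observed and sits in the interval by construction.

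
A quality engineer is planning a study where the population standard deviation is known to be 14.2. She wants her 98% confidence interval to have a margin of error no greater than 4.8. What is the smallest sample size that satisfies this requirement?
n ≥ 48

For margin E ≤ 4.8:
n ≥ (z* · σ / E)²
n ≥ (2.326 · 14.2 / 4.8)²
n ≥ 47.35

Minimum n = 48 (rounding up)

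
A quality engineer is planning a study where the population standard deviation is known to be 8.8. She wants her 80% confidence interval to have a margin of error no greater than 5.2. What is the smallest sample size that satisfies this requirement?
n ≥ 5

For margin E ≤ 5.2:
n ≥ (z* · σ / E)²
n ≥ (1.282 · 8.8 / 5.2)²
n ≥ 4.71

Minimum n = 5 (rounding up)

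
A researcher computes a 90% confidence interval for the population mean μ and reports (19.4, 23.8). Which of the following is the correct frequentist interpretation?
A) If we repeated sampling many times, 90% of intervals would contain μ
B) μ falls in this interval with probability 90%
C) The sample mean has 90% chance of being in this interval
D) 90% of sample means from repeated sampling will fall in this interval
A

A) Correct — this is the frequentist long-run coverage interpretation.
B) Wrong — μ is fixed; the randomness lives in the interval, not in μ.
C) Wrong — x̄ is observed and sits in the interval by construction.
D) Wrong — coverage applies to intervals containing μ, not to future x̄ values.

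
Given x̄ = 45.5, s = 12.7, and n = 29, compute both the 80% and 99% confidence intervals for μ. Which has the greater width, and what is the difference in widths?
99% CI is wider by 6.84

df = 28
80% CI: t* = 1.313, (42.40, 48.60), width = 2 · t* · s/√n = 6.19
99% CI: t* = 2.763, (38.98, 52.02), width = 2 · t* · s/√n = 13.03

The 99% CI is wider by 13.03 - 6.19 = 6.84.
Higher confidence requires a wider interval.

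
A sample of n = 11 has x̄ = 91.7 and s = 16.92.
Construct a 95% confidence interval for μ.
(80.33, 103.07)

t-interval (σ unknown):
df = n - 1 = 10
t* = 2.228 for 95% confidence

Margin of error = t* · s/√n = 2.228 · 16.92/√11 = 11.37

CI: (80.33, 103.07)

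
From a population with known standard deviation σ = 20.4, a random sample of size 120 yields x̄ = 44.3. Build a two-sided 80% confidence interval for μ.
(41.91, 46.69)

z-interval (σ known):
z* = 1.282 for 80% confidence

Margin of error = z* · σ/√n = 1.282 · 20.4/√120 = 2.39

CI: (44.3 - 2.39, 44.3 + 2.39) = (41.91, 46.69)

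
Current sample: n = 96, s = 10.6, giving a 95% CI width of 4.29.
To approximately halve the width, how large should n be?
n ≈ 384

CI width ∝ 1/√n
To reduce width by factor 2, need √n to grow by 2 → need 2² = 4 times as many samples.

Current: n = 96, width = 4.29
New: n = 384, width ≈ 2.13

Width reduced by factor of 4.29/2.13 = 2.01.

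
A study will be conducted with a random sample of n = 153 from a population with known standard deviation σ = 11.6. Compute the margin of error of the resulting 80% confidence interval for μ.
Margin of error = 1.20

Margin of error = z* · σ/√n
= 1.282 · 11.6/√153
= 1.282 · 11.6/12.3693
= 1.20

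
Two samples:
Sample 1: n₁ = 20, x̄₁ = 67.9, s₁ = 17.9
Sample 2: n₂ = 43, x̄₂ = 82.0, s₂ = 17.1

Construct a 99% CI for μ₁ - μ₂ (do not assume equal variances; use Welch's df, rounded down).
(-27.11, -1.09)

Difference: x̄₁ - x̄₂ = -14.10
SE = √(s₁²/n₁ + s₂²/n₂) = √(17.9²/20 + 17.1²/43) = 4.7771
df = 35.65 → 35 (Welch–Satterthwaite, rounded down)
t* = 2.724

CI: -14.10 ± 2.724 · 4.7771 = -14.10 ± 13.01 = (-27.11, -1.09)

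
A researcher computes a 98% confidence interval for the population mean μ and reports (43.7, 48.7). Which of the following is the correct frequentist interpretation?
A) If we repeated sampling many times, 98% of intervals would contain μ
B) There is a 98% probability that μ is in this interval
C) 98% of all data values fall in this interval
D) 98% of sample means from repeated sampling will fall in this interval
A

A) Correct — this is the frequentist long-run coverage interpretation.
B) Wrong — μ is fixed; the randomness lives in the interval, not in μ.
C) Wrong — a CI is about the parameter μ, not individual data values.
D) Wrong — coverage applies to intervals containing μ, not to future x̄ values.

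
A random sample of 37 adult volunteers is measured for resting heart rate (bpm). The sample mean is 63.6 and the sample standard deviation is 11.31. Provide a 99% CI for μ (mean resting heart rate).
(58.54, 68.66)

t-interval (σ unknown):
df = n - 1 = 36
t* = 2.719 for 99% confidence

Margin of error = t* · s/√n = 2.719 · 11.31/√37 = 5.06

CI: (58.54, 68.66)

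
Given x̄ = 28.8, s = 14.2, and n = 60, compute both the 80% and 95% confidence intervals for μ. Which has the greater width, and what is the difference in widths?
95% CI is wider by 2.59

df = 59
80% CI: t* = 1.296, (26.42, 31.18), width = 2 · t* · s/√n = 4.75
95% CI: t* = 2.001, (25.13, 32.47), width = 2 · t* · s/√n = 7.34

The 95% CI is wider by 7.34 - 4.75 = 2.59.
Higher confidence requires a wider interval.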